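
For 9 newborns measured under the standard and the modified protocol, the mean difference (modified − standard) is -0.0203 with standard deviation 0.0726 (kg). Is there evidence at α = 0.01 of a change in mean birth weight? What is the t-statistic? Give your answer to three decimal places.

-0.839

H0: μ_d = 0; H1: μ_d ≠ 0 (paired t-test on the differences, two-sided).
t = d̄/(s_d/√n) = -0.0203/(0.0726/√9) = -0.839
df = n − 1 = 8
Two-sided p-value ≈ 0.426
Since p ≈ 0.426 > α = 0.01, fail to reject H0; the evidence is not statistically significant.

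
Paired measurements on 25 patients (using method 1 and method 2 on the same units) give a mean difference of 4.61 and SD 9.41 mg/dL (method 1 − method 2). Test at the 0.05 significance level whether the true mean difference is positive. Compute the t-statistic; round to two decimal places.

H0: μ_d = 0; H1: μ_d > 0 (paired t-test on the differences, right-tailed).
t = d̄/(s_d/√n) = 4.61/(9.41/√25) = 2.45
df = n − 1 = 24
p-value = P(T ≥ 2.45) ≈ 0.0110
Since p ≈ 0.0110 < α = 0.05, reject H0; the data support H1.

2.45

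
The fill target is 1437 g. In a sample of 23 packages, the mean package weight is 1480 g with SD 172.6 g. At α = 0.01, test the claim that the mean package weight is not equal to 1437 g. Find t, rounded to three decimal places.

H0: μ = 1437; H1: μ ≠ 1437 (one-sample t-test, two-sided).
t = (x̄ − μ₀)/(s/√n) = (1480 − 1437)/(172.6/√23) = 1.195
df = n − 1 = 22
Two-sided p-value ≈ 0.245
Since p ≈ 0.245 > α = 0.01, fail to reject H0; the evidence is not statistically significant.

1.195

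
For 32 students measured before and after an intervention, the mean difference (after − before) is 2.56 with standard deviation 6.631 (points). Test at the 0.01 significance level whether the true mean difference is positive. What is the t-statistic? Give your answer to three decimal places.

2.184

H0: μ_d = 0; H1: μ_d > 0 (paired t-test on the differences, right-tailed).
t = d̄/(s_d/√n) = 2.56/(6.631/√32) = 2.184
df = n − 1 = 31
p-value = P(T ≥ 2.184) ≈ 0.0183
Since p ≈ 0.0183 > α = 0.01, fail to reject H0; the data do not provide sufficient evidence against H0.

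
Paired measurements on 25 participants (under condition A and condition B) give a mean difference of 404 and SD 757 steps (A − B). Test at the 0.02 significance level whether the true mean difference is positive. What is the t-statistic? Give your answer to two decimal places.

2.67

H0: μ_d = 0; H1: μ_d > 0 (paired t-test on the differences, right-tailed).
t = d̄/(s_d/√n) = 404/(757/√25) = 2.67
df = n − 1 = 24
p-value = P(T ≥ 2.67) ≈ 0.007
Since p ≈ 0.007 < α = 0.02, reject H0; the evidence is statistically significant.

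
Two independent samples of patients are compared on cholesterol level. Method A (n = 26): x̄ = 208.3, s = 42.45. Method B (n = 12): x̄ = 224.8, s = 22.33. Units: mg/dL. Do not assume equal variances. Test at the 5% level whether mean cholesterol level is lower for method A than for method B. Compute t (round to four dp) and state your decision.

t = -1.5671; fail to reject H0

Let group 1 = method A, group 2 = method B. H0: μ_1 = μ_2; H1: μ_1 < μ_2 (Welch's two-sample t-test, left-tailed).
t = (x̄_1 − x̄_2)/√(s_1²/n_1 + s_2²/n_2) = (208.3 − 224.8)/√(42.45²/26 + 22.33²/12) = -1.5671
Welch–Satterthwaite df ≈ 35.20
p-value = P(T ≤ -1.5671) ≈ 0.063
Since p ≈ 0.063 > α = 0.05, fail to reject H0; the evidence is not statistically significant.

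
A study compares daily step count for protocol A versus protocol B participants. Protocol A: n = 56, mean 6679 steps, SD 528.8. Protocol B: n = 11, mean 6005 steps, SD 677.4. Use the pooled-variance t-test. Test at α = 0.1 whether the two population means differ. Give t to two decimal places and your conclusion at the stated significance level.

t = 3.69; reject H0

Let group 1 = protocol A, group 2 = protocol B. H0: μ_1 = μ_2; H1: μ_1 ≠ μ_2 (two-sample pooled-variance t-test, two-sided).
s_p² = [(56−1)·528.8² + (11−1)·677.4²]/(56+11−2) = 307205
t = (6679 − 6005)/√[307205·(1/56 + 1/11)] = 3.69
df = n₁ + n₂ − 2 = 65
Two-sided p-value ≈ 0.0005
Since p ≈ 0.0005 < α = 0.1, reject H0; the data support H1.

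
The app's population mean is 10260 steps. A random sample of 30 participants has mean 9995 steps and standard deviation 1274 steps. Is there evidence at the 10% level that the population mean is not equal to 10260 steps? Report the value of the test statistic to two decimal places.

H0: μ = 10260; H1: μ ≠ 10260 (one-sample t-test, two-sided).
t = (x̄ − μ₀)/(s/√n) = (9995 − 10260)/(1274/√30) = -1.14
df = n − 1 = 29
Two-sided p-value ≈ 0.2639
Since p ≈ 0.2639 > α = 0.1, fail to reject H0; the data do not provide sufficient evidence against H0.

-1.14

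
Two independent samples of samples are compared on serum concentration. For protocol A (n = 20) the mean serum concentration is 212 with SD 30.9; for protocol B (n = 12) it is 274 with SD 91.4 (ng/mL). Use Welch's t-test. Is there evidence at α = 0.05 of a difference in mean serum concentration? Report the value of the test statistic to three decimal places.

-2.273

Let group 1 = protocol A, group 2 = protocol B. H0: μ_1 = μ_2; H1: μ_1 ≠ μ_2 (Welch's two-sample t-test, two-sided).
t = (x̄_1 − x̄_2)/√(s_1²/n_1 + s_2²/n_2) = (212 − 274)/√(30.9²/20 + 91.4²/12) = -2.273
Welch–Satterthwaite df ≈ 12.53
Two-sided p-value ≈ 0.041
Since p ≈ 0.041 < α = 0.05, reject H0; the evidence is statistically significant.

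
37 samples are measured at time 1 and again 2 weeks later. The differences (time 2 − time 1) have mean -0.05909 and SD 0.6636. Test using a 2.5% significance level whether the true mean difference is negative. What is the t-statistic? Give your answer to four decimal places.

-0.5416

H0: μ_d = 0; H1: μ_d < 0 (paired t-test on the differences, left-tailed).
t = d̄/(s_d/√n) = -0.05909/(0.6636/√37) = -0.5416
df = n − 1 = 36
p-value = P(T ≤ -0.5416) ≈ 0.296
Since p ≈ 0.296 > α = 0.025, fail to reject H0; the evidence is not statistically significant.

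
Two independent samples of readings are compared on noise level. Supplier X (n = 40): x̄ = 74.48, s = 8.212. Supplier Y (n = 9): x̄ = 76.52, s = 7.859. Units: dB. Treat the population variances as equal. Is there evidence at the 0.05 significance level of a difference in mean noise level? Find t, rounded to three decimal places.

Let group 1 = supplier X, group 2 = supplier Y. H0: μ_1 = μ_2; H1: μ_1 ≠ μ_2 (two-sample pooled-variance t-test, two-sided).
s_p² = [(40−1)·8.212² + (9−1)·7.859²]/(40+9−2) = 66.4713
t = (74.48 − 76.52)/√[66.4713·(1/40 + 1/9)] = -0.678
df = n₁ + n₂ − 2 = 47
Two-sided p-value ≈ 0.501
Since p ≈ 0.501 > α = 0.05, fail to reject H0; the data do not provide sufficient evidence against H0.

-0.678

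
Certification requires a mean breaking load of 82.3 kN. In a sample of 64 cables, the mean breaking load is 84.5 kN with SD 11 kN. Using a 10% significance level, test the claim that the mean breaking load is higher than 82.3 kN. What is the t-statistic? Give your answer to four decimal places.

H0: μ = 82.3; H1: μ > 82.3 (one-sample t-test, right-tailed).
t = (x̄ − μ₀)/(s/√n) = (84.5 − 82.3)/(11/√64) = 1.6000
df = n − 1 = 63
p-value = P(T ≥ 1.6000) ≈ 0.057
Since p ≈ 0.057 < α = 0.1, reject H0; the data support H1.

1.6000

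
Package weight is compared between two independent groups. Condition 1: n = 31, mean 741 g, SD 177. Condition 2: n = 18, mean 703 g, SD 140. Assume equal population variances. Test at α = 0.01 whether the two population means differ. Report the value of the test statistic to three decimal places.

Let group 1 = condition 1, group 2 = condition 2. H0: μ_1 = μ_2; H1: μ_1 ≠ μ_2 (two-sample pooled-variance t-test, two-sided).
s_p² = [(31−1)·177² + (18−1)·140²]/(31+18−2) = 27086.6
t = (741 − 703)/√[27086.6·(1/31 + 1/18)] = 0.779
df = n₁ + n₂ − 2 = 47
Two-sided p-value ≈ 0.4398
Since p ≈ 0.4398 > α = 0.01, fail to reject H0; the data do not provide sufficient evidence against H0.

0.779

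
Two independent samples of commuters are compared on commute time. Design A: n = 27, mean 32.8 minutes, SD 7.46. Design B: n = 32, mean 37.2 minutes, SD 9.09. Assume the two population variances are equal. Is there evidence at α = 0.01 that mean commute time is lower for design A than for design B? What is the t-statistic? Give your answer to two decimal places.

Let group 1 = design A, group 2 = design B. H0: μ_1 = μ_2; H1: μ_1 < μ_2 (two-sample pooled-variance t-test, left-tailed).
s_p² = [(27−1)·7.46² + (32−1)·9.09²]/(27+32−2) = 70.323
t = (32.8 − 37.2)/√[70.323·(1/27 + 1/32)] = -2.01
df = n₁ + n₂ − 2 = 57
p-value = P(T ≤ -2.01) ≈ 0.025
Since p ≈ 0.025 > α = 0.01, fail to reject H0; the evidence is not statistically significant.

-2.01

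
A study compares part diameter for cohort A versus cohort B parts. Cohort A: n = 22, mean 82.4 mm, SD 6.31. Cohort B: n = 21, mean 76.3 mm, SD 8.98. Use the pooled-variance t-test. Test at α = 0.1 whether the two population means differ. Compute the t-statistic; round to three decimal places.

2.587

Let group 1 = cohort A, group 2 = cohort B. H0: μ_1 = μ_2; H1: μ_1 ≠ μ_2 (two-sample pooled-variance t-test, two-sided).
s_p² = [(22−1)·6.31² + (21−1)·8.98²]/(22+21−2) = 59.7304
t = (82.4 − 76.3)/√[59.7304·(1/22 + 1/21)] = 2.587
df = n₁ + n₂ − 2 = 41
Two-sided p-value ≈ 0.0133
Since p ≈ 0.0133 < α = 0.1, reject H0; the evidence is statistically significant.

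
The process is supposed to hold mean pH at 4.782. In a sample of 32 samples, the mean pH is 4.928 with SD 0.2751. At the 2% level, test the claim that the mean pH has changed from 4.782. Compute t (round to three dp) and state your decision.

H0: μ = 4.782; H1: μ ≠ 4.782 (one-sample t-test, two-sided).
t = (x̄ − μ₀)/(s/√n) = (4.928 − 4.782)/(0.2751/√32) = 3.002
df = n − 1 = 31
Two-sided p-value ≈ 0.0053
Since p ≈ 0.0053 < α = 0.02, reject H0; the data support H1.

t = 3.002; reject H0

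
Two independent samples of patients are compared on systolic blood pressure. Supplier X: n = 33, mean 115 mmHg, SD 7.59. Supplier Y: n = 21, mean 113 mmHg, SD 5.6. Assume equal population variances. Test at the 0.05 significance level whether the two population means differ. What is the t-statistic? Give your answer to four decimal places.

Let group 1 = supplier X, group 2 = supplier Y. H0: μ_1 = μ_2; H1: μ_1 ≠ μ_2 (two-sample pooled-variance t-test, two-sided).
s_p² = [(33−1)·7.59² + (21−1)·5.6²]/(33+21−2) = 47.5127
t = (115 − 113)/√[47.5127·(1/33 + 1/21)] = 1.0394
df = n₁ + n₂ − 2 = 52
Two-sided p-value ≈ 0.303
Since p ≈ 0.303 > α = 0.05, fail to reject H0; the evidence is not statistically significant.

1.0394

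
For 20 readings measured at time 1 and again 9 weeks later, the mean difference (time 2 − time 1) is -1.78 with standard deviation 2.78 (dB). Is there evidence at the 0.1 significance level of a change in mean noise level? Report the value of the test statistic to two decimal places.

H0: μ_d = 0; H1: μ_d ≠ 0 (paired t-test on the differences, two-sided).
t = d̄/(s_d/√n) = -1.78/(2.78/√20) = -2.86
df = n − 1 = 19
Two-sided p-value ≈ 0.0099
Since p ≈ 0.0099 < α = 0.1, reject H0; the data support H1.

-2.86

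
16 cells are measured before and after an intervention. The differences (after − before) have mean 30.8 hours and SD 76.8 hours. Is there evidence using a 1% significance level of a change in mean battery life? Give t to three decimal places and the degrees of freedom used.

H0: μ_d = 0; H1: μ_d ≠ 0 (paired t-test on the differences, two-sided).
t = d̄/(s_d/√n) = 30.8/(76.8/√16) = 1.604
df = n − 1 = 15
Two-sided p-value ≈ 0.130
Since p ≈ 0.130 > α = 0.01, fail to reject H0; the data do not provide sufficient evidence against H0.

t = 1.604, df = 15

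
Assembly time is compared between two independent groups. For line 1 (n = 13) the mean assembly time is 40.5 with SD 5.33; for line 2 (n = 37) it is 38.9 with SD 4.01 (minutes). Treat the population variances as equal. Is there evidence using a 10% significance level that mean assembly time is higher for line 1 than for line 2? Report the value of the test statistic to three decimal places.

1.134

Let group 1 = line 1, group 2 = line 2. H0: μ_1 = μ_2; H1: μ_1 > μ_2 (two-sample pooled-variance t-test, right-tailed).
s_p² = [(13−1)·5.33² + (37−1)·4.01²]/(13+37−2) = 19.1623
t = (40.5 − 38.9)/√[19.1623·(1/13 + 1/37)] = 1.134
df = n₁ + n₂ − 2 = 48
p-value = P(T ≥ 1.134) ≈ 0.131
Since p ≈ 0.131 > α = 0.1, fail to reject H0; the evidence is not statistically significant.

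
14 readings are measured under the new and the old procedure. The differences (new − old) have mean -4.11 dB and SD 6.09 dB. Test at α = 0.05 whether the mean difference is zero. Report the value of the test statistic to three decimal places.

-2.525

H0: μ_d = 0; H1: μ_d ≠ 0 (paired t-test on the differences, two-sided).
t = d̄/(s_d/√n) = -4.11/(6.09/√14) = -2.525
df = n − 1 = 13
Two-sided p-value ≈ 0.025
Since p ≈ 0.025 < α = 0.05, reject H0; the evidence is statistically significant.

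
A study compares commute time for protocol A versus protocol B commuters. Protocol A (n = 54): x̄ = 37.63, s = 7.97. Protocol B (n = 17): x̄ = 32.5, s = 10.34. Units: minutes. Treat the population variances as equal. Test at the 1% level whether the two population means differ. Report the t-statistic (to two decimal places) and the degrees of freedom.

Let group 1 = protocol A, group 2 = protocol B. H0: μ_1 = μ_2; H1: μ_1 ≠ μ_2 (two-sample pooled-variance t-test, two-sided).
s_p² = [(54−1)·7.97² + (17−1)·10.34²]/(54+17−2) = 73.5834
t = (37.63 − 32.5)/√[73.5834·(1/54 + 1/17)] = 2.15
df = n₁ + n₂ − 2 = 69
Two-sided p-value ≈ 0.035
Since p ≈ 0.035 > α = 0.01, fail to reject H0; the data do not provide sufficient evidence against H0.

t = 2.15, df = 69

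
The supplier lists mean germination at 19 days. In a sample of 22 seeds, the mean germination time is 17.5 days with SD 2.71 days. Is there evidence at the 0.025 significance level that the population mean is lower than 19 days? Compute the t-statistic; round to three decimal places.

-2.596

H0: μ = 19; H1: μ < 19 (one-sample t-test, left-tailed).
t = (x̄ − μ₀)/(s/√n) = (17.5 − 19)/(2.71/√22) = -2.596
df = n − 1 = 21
p-value = P(T ≤ -2.596) ≈ 0.0084
Since p ≈ 0.0084 < α = 0.025, reject H0; the evidence is statistically significant.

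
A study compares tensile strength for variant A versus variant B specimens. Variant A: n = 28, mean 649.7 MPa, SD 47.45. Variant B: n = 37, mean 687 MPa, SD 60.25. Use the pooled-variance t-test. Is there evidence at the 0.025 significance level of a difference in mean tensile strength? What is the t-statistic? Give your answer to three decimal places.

Let group 1 = variant A, group 2 = variant B. H0: μ_1 = μ_2; H1: μ_1 ≠ μ_2 (two-sample pooled-variance t-test, two-sided).
s_p² = [(28−1)·47.45² + (37−1)·60.25²]/(28+37−2) = 3039.25
t = (649.7 − 687)/√[3039.25·(1/28 + 1/37)] = -2.701
df = n₁ + n₂ − 2 = 63
Two-sided p-value ≈ 0.009
Since p ≈ 0.009 < α = 0.025, reject H0; the data support H1.

-2.701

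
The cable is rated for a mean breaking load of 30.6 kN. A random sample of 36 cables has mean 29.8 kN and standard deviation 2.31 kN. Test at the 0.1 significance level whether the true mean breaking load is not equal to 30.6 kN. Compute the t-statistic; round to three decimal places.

-2.078

H0: μ = 30.6; H1: μ ≠ 30.6 (one-sample t-test, two-sided).
t = (x̄ − μ₀)/(s/√n) = (29.8 − 30.6)/(2.31/√36) = -2.078
df = n − 1 = 35
Two-sided p-value ≈ 0.0451
Since p ≈ 0.0451 < α = 0.1, reject H0; the data support H1.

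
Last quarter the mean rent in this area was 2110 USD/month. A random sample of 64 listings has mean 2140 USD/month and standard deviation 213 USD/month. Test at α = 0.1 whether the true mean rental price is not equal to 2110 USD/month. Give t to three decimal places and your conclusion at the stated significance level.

H0: μ = 2110; H1: μ ≠ 2110 (one-sample t-test, two-sided).
t = (x̄ − μ₀)/(s/√n) = (2140 − 2110)/(213/√64) = 1.127
df = n − 1 = 63
Two-sided p-value ≈ 0.2641
Since p ≈ 0.2641 > α = 0.1, fail to reject H0; the evidence is not statistically significant.

t = 1.127; fail to reject H0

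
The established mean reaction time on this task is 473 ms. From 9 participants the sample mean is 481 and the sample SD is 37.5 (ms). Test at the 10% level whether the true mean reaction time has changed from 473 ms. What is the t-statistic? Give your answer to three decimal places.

0.640

H0: μ = 473; H1: μ ≠ 473 (one-sample t-test, two-sided).
t = (x̄ − μ₀)/(s/√n) = (481 − 473)/(37.5/√9) = 0.640
df = n − 1 = 8
Two-sided p-value ≈ 0.5401
Since p ≈ 0.5401 > α = 0.1, fail to reject H0; the data do not provide sufficient evidence against H0.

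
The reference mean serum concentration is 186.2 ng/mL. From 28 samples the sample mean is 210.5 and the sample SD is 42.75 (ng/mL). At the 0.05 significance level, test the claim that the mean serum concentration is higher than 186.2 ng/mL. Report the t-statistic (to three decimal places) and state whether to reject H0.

t = 3.008; reject H0

H0: μ = 186.2; H1: μ > 186.2 (one-sample t-test, right-tailed).
t = (x̄ − μ₀)/(s/√n) = (210.5 − 186.2)/(42.75/√28) = 3.008
df = n − 1 = 27
p-value = P(T ≥ 3.008) ≈ 0.003
Since p ≈ 0.003 < α = 0.05, reject H0; the data support H1.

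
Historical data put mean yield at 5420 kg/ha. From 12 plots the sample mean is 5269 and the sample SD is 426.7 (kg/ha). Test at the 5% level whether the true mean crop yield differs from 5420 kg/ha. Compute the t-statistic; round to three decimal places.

H0: μ = 5420; H1: μ ≠ 5420 (one-sample t-test, two-sided).
t = (x̄ − μ₀)/(s/√n) = (5269 − 5420)/(426.7/√12) = -1.226
df = n − 1 = 11
Two-sided p-value ≈ 0.2458
Since p ≈ 0.2458 > α = 0.05, fail to reject H0; the data do not provide sufficient evidence against H0.

-1.226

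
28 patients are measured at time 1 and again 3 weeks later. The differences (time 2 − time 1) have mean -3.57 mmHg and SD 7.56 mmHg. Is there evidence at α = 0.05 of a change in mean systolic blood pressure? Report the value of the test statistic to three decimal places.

-2.499

H0: μ_d = 0; H1: μ_d ≠ 0 (paired t-test on the differences, two-sided).
t = d̄/(s_d/√n) = -3.57/(7.56/√28) = -2.499
df = n − 1 = 27
Two-sided p-value ≈ 0.019
Since p ≈ 0.019 < α = 0.05, reject H0; the evidence is statistically significant.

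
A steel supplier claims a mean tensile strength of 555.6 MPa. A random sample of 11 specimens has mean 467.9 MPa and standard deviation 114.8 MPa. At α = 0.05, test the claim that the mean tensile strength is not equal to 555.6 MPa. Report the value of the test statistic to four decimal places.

-2.5337

H0: μ = 555.6; H1: μ ≠ 555.6 (one-sample t-test, two-sided).
t = (x̄ − μ₀)/(s/√n) = (467.9 − 555.6)/(114.8/√11) = -2.5337
df = n − 1 = 10
Two-sided p-value ≈ 0.030
Since p ≈ 0.030 < α = 0.05, reject H0; the data support H1.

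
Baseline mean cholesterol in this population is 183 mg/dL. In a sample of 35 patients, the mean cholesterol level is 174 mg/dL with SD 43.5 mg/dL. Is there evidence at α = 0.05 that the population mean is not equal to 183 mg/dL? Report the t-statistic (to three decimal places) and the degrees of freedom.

t = -1.224, df = 34

H0: μ = 183; H1: μ ≠ 183 (one-sample t-test, two-sided).
t = (x̄ − μ₀)/(s/√n) = (174 − 183)/(43.5/√35) = -1.224
df = n − 1 = 34
Two-sided p-value ≈ 0.2294
Since p ≈ 0.2294 > α = 0.05, fail to reject H0; the evidence is not statistically significant.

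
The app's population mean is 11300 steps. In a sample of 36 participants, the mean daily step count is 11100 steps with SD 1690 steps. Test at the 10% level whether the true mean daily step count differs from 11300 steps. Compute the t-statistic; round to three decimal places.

H0: μ = 11300; H1: μ ≠ 11300 (one-sample t-test, two-sided).
t = (x̄ − μ₀)/(s/√n) = (11100 − 11300)/(1690/√36) = -0.710
df = n − 1 = 35
Two-sided p-value ≈ 0.482
Since p ≈ 0.482 > α = 0.1, fail to reject H0; the data do not provide sufficient evidence against H0.

-0.710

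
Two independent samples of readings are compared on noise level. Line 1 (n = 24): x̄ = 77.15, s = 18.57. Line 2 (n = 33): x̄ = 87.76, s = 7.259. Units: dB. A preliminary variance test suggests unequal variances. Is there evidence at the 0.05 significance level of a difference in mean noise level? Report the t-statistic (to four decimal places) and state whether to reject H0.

t = -2.6554; reject H0

Let group 1 = line 1, group 2 = line 2. H0: μ_1 = μ_2; H1: μ_1 ≠ μ_2 (Welch's two-sample t-test, two-sided).
t = (x̄_1 − x̄_2)/√(s_1²/n_1 + s_2²/n_2) = (77.15 − 87.76)/√(18.57²/24 + 7.259²/33) = -2.6554
Welch–Satterthwaite df ≈ 28.15
Two-sided p-value ≈ 0.013
Since p ≈ 0.013 < α = 0.05, reject H0; the data support H1.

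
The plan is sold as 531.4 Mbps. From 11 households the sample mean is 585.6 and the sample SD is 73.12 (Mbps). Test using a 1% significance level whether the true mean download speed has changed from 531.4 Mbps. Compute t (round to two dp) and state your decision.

t = 2.46; fail to reject H0

H0: μ = 531.4; H1: μ ≠ 531.4 (one-sample t-test, two-sided).
t = (x̄ − μ₀)/(s/√n) = (585.6 − 531.4)/(73.12/√11) = 2.46
df = n − 1 = 10
Two-sided p-value ≈ 0.0338
Since p ≈ 0.0338 > α = 0.01, fail to reject H0; the data do not provide sufficient evidence against H0.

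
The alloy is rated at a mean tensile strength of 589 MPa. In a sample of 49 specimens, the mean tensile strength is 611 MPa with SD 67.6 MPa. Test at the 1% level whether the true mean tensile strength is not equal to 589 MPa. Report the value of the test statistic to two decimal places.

H0: μ = 589; H1: μ ≠ 589 (one-sample t-test, two-sided).
t = (x̄ − μ₀)/(s/√n) = (611 − 589)/(67.6/√49) = 2.28
df = n − 1 = 48
Two-sided p-value ≈ 0.027
Since p ≈ 0.027 > α = 0.01, fail to reject H0; the data do not provide sufficient evidence against H0.

2.28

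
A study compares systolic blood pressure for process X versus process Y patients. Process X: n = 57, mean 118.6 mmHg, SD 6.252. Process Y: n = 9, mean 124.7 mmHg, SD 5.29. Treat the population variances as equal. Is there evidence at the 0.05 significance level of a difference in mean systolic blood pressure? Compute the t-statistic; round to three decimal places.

-2.770

Let group 1 = process X, group 2 = process Y. H0: μ_1 = μ_2; H1: μ_1 ≠ μ_2 (two-sample pooled-variance t-test, two-sided).
s_p² = [(57−1)·6.252² + (9−1)·5.29²]/(57+9−2) = 37.6996
t = (118.6 − 124.7)/√[37.6996·(1/57 + 1/9)] = -2.770
df = n₁ + n₂ − 2 = 64
Two-sided p-value ≈ 0.0073
Since p ≈ 0.0073 < α = 0.05, reject H0; the data support H1.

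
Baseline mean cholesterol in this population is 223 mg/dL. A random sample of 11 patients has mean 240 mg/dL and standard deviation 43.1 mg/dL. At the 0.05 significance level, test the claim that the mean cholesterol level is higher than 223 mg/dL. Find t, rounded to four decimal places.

H0: μ = 223; H1: μ > 223 (one-sample t-test, right-tailed).
t = (x̄ − μ₀)/(s/√n) = (240 − 223)/(43.1/√11) = 1.3082
df = n − 1 = 10
p-value = P(T ≥ 1.3082) ≈ 0.110
Since p ≈ 0.110 > α = 0.05, fail to reject H0; the evidence is not statistically significant.

1.3082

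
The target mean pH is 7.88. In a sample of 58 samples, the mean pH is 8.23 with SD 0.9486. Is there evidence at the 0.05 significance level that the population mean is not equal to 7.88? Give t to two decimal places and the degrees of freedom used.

t = 2.81, df = 57

H0: μ = 7.88; H1: μ ≠ 7.88 (one-sample t-test, two-sided).
t = (x̄ − μ₀)/(s/√n) = (8.23 − 7.88)/(0.9486/√58) = 2.81
df = n − 1 = 57
Two-sided p-value ≈ 0.0068
Since p ≈ 0.0068 < α = 0.05, reject H0; the data support H1.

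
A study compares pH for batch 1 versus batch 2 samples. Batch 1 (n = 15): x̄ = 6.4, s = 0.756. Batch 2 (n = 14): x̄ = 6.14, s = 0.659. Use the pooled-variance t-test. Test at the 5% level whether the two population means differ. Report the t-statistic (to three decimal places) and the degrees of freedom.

Let group 1 = batch 1, group 2 = batch 2. H0: μ_1 = μ_2; H1: μ_1 ≠ μ_2 (two-sample pooled-variance t-test, two-sided).
s_p² = [(15−1)·0.756² + (14−1)·0.659²]/(15+14−2) = 0.50545
t = (6.4 − 6.14)/√[0.50545·(1/15 + 1/14)] = 0.984
df = n₁ + n₂ − 2 = 27
Two-sided p-value ≈ 0.3338
Since p ≈ 0.3338 > α = 0.05, fail to reject H0; the data do not provide sufficient evidence against H0.

t = 0.984, df = 27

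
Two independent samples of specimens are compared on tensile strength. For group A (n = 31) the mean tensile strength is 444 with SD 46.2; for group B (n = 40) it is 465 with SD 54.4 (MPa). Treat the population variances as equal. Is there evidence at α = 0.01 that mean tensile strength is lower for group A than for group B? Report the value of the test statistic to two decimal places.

Let group 1 = group A, group 2 = group B. H0: μ_1 = μ_2; H1: μ_1 < μ_2 (two-sample pooled-variance t-test, left-tailed).
s_p² = [(31−1)·46.2² + (40−1)·54.4²]/(31+40−2) = 2600.7
t = (444 − 465)/√[2600.7·(1/31 + 1/40)] = -1.72
df = n₁ + n₂ − 2 = 69
p-value = P(T ≤ -1.72) ≈ 0.045
Since p ≈ 0.045 > α = 0.01, fail to reject H0; the evidence is not statistically significant.

-1.72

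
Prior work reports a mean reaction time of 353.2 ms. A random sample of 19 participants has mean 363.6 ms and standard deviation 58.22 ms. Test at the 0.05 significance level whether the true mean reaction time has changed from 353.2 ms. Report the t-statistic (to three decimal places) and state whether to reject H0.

H0: μ = 353.2; H1: μ ≠ 353.2 (one-sample t-test, two-sided).
t = (x̄ − μ₀)/(s/√n) = (363.6 − 353.2)/(58.22/√19) = 0.779
df = n − 1 = 18
Two-sided p-value ≈ 0.4463
Since p ≈ 0.4463 > α = 0.05, fail to reject H0; the evidence is not statistically significant.

t = 0.779; fail to reject H0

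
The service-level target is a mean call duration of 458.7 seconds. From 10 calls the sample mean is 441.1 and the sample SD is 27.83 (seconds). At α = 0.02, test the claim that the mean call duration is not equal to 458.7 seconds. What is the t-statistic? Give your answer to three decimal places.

H0: μ = 458.7; H1: μ ≠ 458.7 (one-sample t-test, two-sided).
t = (x̄ − μ₀)/(s/√n) = (441.1 − 458.7)/(27.83/√10) = -2.000
df = n − 1 = 9
Two-sided p-value ≈ 0.0766
Since p ≈ 0.0766 > α = 0.02, fail to reject H0; the data do not provide sufficient evidence against H0.

-2.000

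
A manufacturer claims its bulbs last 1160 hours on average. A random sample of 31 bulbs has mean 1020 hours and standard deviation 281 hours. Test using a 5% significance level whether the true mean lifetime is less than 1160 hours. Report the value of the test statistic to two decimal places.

H0: μ = 1160; H1: μ < 1160 (one-sample t-test, left-tailed).
t = (x̄ − μ₀)/(s/√n) = (1020 − 1160)/(281/√31) = -2.77
df = n − 1 = 30
p-value = P(T ≤ -2.77) ≈ 0.0047
Since p ≈ 0.0047 < α = 0.05, reject H0; the evidence is statistically significant.

-2.77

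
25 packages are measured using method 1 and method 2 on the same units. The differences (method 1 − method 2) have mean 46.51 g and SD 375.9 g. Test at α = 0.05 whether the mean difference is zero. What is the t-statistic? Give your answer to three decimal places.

0.619

H0: μ_d = 0; H1: μ_d ≠ 0 (paired t-test on the differences, two-sided).
t = d̄/(s_d/√n) = 46.51/(375.9/√25) = 0.619
df = n − 1 = 24
Two-sided p-value ≈ 0.5420
Since p ≈ 0.5420 > α = 0.05, fail to reject H0; the data do not provide sufficient evidence against H0.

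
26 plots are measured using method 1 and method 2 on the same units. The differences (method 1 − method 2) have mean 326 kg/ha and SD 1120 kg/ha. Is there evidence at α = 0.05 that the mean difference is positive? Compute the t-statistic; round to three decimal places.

H0: μ_d = 0; H1: μ_d > 0 (paired t-test on the differences, right-tailed).
t = d̄/(s_d/√n) = 326/(1120/√26) = 1.484
df = n − 1 = 25
p-value = P(T ≥ 1.484) ≈ 0.075
Since p ≈ 0.075 > α = 0.05, fail to reject H0; the evidence is not statistically significant.

1.484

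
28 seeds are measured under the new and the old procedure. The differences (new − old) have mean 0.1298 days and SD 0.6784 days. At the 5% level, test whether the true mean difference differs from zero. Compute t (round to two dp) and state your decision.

t = 1.01; fail to reject H0

H0: μ_d = 0; H1: μ_d ≠ 0 (paired t-test on the differences, two-sided).
t = d̄/(s_d/√n) = 0.1298/(0.6784/√28) = 1.01
df = n − 1 = 27
Two-sided p-value ≈ 0.320
Since p ≈ 0.320 > α = 0.05, fail to reject H0; the evidence is not statistically significant.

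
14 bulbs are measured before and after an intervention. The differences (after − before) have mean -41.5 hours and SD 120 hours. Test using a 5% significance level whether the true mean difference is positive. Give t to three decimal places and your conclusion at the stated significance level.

t = -1.294; fail to reject H0

H0: μ_d = 0; H1: μ_d > 0 (paired t-test on the differences, right-tailed).
t = d̄/(s_d/√n) = -41.5/(120/√14) = -1.294
df = n − 1 = 13
p-value = P(T ≥ -1.294) ≈ 0.891
Since p ≈ 0.891 > α = 0.05, fail to reject H0; the evidence is not statistically significant.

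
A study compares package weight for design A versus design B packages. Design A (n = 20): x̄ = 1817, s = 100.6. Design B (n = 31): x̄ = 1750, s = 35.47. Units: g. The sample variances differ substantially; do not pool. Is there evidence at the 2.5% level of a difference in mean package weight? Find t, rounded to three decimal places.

Let group 1 = design A, group 2 = design B. H0: μ_1 = μ_2; H1: μ_1 ≠ μ_2 (Welch's two-sample t-test, two-sided).
t = (x̄_1 − x̄_2)/√(s_1²/n_1 + s_2²/n_2) = (1817 − 1750)/√(100.6²/20 + 35.47²/31) = 2.866
Welch–Satterthwaite df ≈ 22.08
Two-sided p-value ≈ 0.009
Since p ≈ 0.009 < α = 0.025, reject H0; the evidence is statistically significant.

2.866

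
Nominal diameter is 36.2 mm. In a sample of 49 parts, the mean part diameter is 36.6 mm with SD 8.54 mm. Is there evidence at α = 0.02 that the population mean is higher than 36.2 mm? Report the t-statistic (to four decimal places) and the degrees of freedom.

H0: μ = 36.2; H1: μ > 36.2 (one-sample t-test, right-tailed).
t = (x̄ − μ₀)/(s/√n) = (36.6 − 36.2)/(8.54/√49) = 0.3279
df = n − 1 = 48
p-value = P(T ≥ 0.3279) ≈ 0.3722
Since p ≈ 0.3722 > α = 0.02, fail to reject H0; the evidence is not statistically significant.

t = 0.3279, df = 48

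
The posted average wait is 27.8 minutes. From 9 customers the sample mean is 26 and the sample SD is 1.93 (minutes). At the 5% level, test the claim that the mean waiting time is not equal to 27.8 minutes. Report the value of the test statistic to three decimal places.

-2.798

H0: μ = 27.8; H1: μ ≠ 27.8 (one-sample t-test, two-sided).
t = (x̄ − μ₀)/(s/√n) = (26 − 27.8)/(1.93/√9) = -2.798
df = n − 1 = 8
Two-sided p-value ≈ 0.023
Since p ≈ 0.023 < α = 0.05, reject H0; the data support H1.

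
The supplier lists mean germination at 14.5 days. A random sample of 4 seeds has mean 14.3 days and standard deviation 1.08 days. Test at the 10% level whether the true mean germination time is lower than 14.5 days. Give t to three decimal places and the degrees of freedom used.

t = -0.370, df = 3

H0: μ = 14.5; H1: μ < 14.5 (one-sample t-test, left-tailed).
t = (x̄ − μ₀)/(s/√n) = (14.3 − 14.5)/(1.08/√4) = -0.370
df = n − 1 = 3
p-value = P(T ≤ -0.370) ≈ 0.368
Since p ≈ 0.368 > α = 0.1, fail to reject H0; the evidence is not statistically significant.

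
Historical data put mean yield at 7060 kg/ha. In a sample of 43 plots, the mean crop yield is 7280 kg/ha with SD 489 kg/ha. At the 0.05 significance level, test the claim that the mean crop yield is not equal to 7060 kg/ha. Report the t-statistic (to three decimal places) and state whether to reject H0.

H0: μ = 7060; H1: μ ≠ 7060 (one-sample t-test, two-sided).
t = (x̄ − μ₀)/(s/√n) = (7280 − 7060)/(489/√43) = 2.950
df = n − 1 = 42
Two-sided p-value ≈ 0.0052
Since p ≈ 0.0052 < α = 0.05, reject H0; the data support H1.

t = 2.950; reject H0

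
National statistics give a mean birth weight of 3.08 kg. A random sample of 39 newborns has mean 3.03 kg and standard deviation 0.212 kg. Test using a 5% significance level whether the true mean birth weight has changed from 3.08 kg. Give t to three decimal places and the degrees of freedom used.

t = -1.473, df = 38

H0: μ = 3.08; H1: μ ≠ 3.08 (one-sample t-test, two-sided).
t = (x̄ − μ₀)/(s/√n) = (3.03 − 3.08)/(0.212/√39) = -1.473
df = n − 1 = 38
Two-sided p-value ≈ 0.149
Since p ≈ 0.149 > α = 0.05, fail to reject H0; the evidence is not statistically significant.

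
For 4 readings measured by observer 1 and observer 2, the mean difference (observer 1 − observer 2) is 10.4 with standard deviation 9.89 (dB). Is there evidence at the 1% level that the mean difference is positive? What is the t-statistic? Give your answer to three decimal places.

2.103

H0: μ_d = 0; H1: μ_d > 0 (paired t-test on the differences, right-tailed).
t = d̄/(s_d/√n) = 10.4/(9.89/√4) = 2.103
df = n − 1 = 3
p-value = P(T ≥ 2.103) ≈ 0.063
Since p ≈ 0.063 > α = 0.01, fail to reject H0; the data do not provide sufficient evidence against H0.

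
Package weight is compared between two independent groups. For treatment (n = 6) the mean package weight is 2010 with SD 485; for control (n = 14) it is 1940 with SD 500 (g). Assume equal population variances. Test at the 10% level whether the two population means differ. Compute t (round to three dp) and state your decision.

t = 0.289; fail to reject H0

Let group 1 = treatment, group 2 = control. H0: μ_1 = μ_2; H1: μ_1 ≠ μ_2 (two-sample pooled-variance t-test, two-sided).
s_p² = [(6−1)·485² + (14−1)·500²]/(6+14−2) = 245896
t = (2010 − 1940)/√[245896·(1/6 + 1/14)] = 0.289
df = n₁ + n₂ − 2 = 18
Two-sided p-value ≈ 0.776
Since p ≈ 0.776 > α = 0.1, fail to reject H0; the evidence is not statistically significant.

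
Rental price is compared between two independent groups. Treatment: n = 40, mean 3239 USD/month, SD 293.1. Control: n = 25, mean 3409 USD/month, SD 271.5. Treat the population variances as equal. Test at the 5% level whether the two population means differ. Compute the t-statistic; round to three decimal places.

-2.339

Let group 1 = treatment, group 2 = control. H0: μ_1 = μ_2; H1: μ_1 ≠ μ_2 (two-sample pooled-variance t-test, two-sided).
s_p² = [(40−1)·293.1² + (25−1)·271.5²]/(40+25−2) = 81261.8
t = (3239 − 3409)/√[81261.8·(1/40 + 1/25)] = -2.339
df = n₁ + n₂ − 2 = 63
Two-sided p-value ≈ 0.023
Since p ≈ 0.023 < α = 0.05, reject H0; the evidence is statistically significant.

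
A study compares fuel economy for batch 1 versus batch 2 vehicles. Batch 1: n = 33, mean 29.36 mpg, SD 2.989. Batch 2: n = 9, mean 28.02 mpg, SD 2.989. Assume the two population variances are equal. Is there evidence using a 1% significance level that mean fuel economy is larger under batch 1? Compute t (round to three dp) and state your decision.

t = 1.192; fail to reject H0

Let group 1 = batch 1, group 2 = batch 2. H0: μ_1 = μ_2; H1: μ_1 > μ_2 (two-sample pooled-variance t-test, right-tailed).
s_p² = [(33−1)·2.989² + (9−1)·2.989²]/(33+9−2) = 8.93412
t = (29.36 − 28.02)/√[8.93412·(1/33 + 1/9)] = 1.192
df = n₁ + n₂ − 2 = 40
p-value = P(T ≥ 1.192) ≈ 0.1201
Since p ≈ 0.1201 > α = 0.01, fail to reject H0; the evidence is not statistically significant.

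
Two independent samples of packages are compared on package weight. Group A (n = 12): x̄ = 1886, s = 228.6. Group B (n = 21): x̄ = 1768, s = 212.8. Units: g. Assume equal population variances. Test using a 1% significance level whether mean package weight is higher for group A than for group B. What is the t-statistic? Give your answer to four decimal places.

Let group 1 = group A, group 2 = group B. H0: μ_1 = μ_2; H1: μ_1 > μ_2 (two-sample pooled-variance t-test, right-tailed).
s_p² = [(12−1)·228.6² + (21−1)·212.8²]/(12+21−2) = 47758.5
t = (1886 − 1768)/√[47758.5·(1/12 + 1/21)] = 1.4921
df = n₁ + n₂ − 2 = 31
p-value = P(T ≥ 1.4921) ≈ 0.0729
Since p ≈ 0.0729 > α = 0.01, fail to reject H0; the evidence is not statistically significant.

1.4921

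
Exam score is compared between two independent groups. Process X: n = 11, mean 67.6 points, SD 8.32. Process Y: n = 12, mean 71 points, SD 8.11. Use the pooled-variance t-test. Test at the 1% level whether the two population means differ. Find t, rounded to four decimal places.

-0.9920

Let group 1 = process X, group 2 = process Y. H0: μ_1 = μ_2; H1: μ_1 ≠ μ_2 (two-sample pooled-variance t-test, two-sided).
s_p² = [(11−1)·8.32² + (12−1)·8.11²]/(11+12−2) = 67.4151
t = (67.6 − 71)/√[67.4151·(1/11 + 1/12)] = -0.9920
df = n₁ + n₂ − 2 = 21
Two-sided p-value ≈ 0.3325
Since p ≈ 0.3325 > α = 0.01, fail to reject H0; the data do not provide sufficient evidence against H0.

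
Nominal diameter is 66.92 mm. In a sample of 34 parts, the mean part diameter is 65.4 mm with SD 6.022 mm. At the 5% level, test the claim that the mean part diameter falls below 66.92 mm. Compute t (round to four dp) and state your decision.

t = -1.4718; fail to reject H0

H0: μ = 66.92; H1: μ < 66.92 (one-sample t-test, left-tailed).
t = (x̄ − μ₀)/(s/√n) = (65.4 − 66.92)/(6.022/√34) = -1.4718
df = n − 1 = 33
p-value = P(T ≤ -1.4718) ≈ 0.0753
Since p ≈ 0.0753 > α = 0.05, fail to reject H0; the evidence is not statistically significant.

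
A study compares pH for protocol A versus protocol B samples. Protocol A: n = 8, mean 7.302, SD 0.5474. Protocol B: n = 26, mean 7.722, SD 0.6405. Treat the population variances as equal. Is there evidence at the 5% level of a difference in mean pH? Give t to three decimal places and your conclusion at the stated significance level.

t = -1.672; fail to reject H0

Let group 1 = protocol A, group 2 = protocol B. H0: μ_1 = μ_2; H1: μ_1 ≠ μ_2 (two-sample pooled-variance t-test, two-sided).
s_p² = [(8−1)·0.5474² + (26−1)·0.6405²]/(8+26−2) = 0.386048
t = (7.302 − 7.722)/√[0.386048·(1/8 + 1/26)] = -1.672
df = n₁ + n₂ − 2 = 32
Two-sided p-value ≈ 0.104
Since p ≈ 0.104 > α = 0.05, fail to reject H0; the evidence is not statistically significant.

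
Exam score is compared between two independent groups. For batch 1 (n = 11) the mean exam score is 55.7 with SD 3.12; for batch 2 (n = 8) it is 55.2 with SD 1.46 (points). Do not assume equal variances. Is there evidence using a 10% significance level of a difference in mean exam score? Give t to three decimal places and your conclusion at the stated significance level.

t = 0.466; fail to reject H0

Let group 1 = batch 1, group 2 = batch 2. H0: μ_1 = μ_2; H1: μ_1 ≠ μ_2 (Welch's two-sample t-test, two-sided).
t = (x̄_1 − x̄_2)/√(s_1²/n_1 + s_2²/n_2) = (55.7 − 55.2)/√(3.12²/11 + 1.46²/8) = 0.466
Welch–Satterthwaite df ≈ 14.99
Two-sided p-value ≈ 0.6479
Since p ≈ 0.6479 > α = 0.1, fail to reject H0; the evidence is not statistically significant.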